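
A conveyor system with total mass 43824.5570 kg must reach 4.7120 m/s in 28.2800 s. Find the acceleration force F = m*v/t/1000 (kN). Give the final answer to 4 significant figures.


F = 43824.5570 * 4.7120 / 28.2800 / 1000
F = 7.302 kN


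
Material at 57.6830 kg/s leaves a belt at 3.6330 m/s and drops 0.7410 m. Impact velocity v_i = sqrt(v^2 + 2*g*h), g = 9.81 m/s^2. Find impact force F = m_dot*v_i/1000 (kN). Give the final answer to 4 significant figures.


v_i = sqrt(3.6330^2 + 2*9.81*0.7410) = 5.2666 m/s
F = 57.6830 * 5.2666 / 1000
F = 0.3038 kN


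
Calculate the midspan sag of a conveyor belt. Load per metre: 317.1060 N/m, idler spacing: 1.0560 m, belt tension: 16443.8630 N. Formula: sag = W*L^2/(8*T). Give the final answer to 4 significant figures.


sag = 317.1060 * 1.0560^2 / (8 * 16443.8630)
sag = 0.002688 m


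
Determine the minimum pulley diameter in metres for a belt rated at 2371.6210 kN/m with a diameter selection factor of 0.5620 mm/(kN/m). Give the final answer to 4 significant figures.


D = 2371.6210 * 0.5620 / 1000
D = 1.333 m


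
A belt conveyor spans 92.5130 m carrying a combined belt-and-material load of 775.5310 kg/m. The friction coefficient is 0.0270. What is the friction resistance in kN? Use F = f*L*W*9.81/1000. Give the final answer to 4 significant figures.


F = 0.0270 * 92.5130 * 775.5310 * 9.81 / 1000
F = 19.00 kN


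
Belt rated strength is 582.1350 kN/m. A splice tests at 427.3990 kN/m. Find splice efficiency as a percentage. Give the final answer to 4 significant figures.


Eff = 427.3990 / 582.1350 * 100
Eff = 73.42 %


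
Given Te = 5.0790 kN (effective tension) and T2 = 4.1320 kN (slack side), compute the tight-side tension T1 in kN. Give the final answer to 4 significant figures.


T1 = Te + T2 = 5.0790 + 4.1320
T1 = 9.211 kN


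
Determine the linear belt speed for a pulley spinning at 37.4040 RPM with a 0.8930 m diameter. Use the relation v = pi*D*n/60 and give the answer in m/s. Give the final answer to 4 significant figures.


v = pi * 0.8930 * 37.4040 / 60
v = 1.749 m/s


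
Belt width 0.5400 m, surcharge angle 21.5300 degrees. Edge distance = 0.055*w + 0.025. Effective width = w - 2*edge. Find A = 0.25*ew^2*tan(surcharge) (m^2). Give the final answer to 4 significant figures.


edge = 0.055*0.5400 + 0.025 = 0.0547 m
ew = 0.5400 - 2*0.0547 = 0.4306 m
A = 0.25 * 0.4306^2 * tan(21.5300 deg)
A = 0.01829 m^2


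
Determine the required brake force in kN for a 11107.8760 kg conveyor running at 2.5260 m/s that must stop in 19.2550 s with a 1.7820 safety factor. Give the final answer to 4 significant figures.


F = 11107.8760 * 2.5260 / 19.2550 * 1.7820 / 1000
F = 2.597 kN


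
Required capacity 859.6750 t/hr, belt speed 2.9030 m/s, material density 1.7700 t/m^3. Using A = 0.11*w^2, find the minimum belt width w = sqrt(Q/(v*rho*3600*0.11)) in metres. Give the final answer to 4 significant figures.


A_req = 859.6750 / (2.9030 * 1.7700 * 3600) = 0.0464742 m^2
w = sqrt(0.0464742 / 0.11)
w = 0.6500 m


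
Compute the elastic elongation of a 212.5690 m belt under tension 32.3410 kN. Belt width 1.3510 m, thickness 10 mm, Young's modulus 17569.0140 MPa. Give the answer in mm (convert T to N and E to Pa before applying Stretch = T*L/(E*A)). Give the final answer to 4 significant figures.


A = 1.3510 * 0.01 = 0.01351 m^2
Stretch = 32.3410*1000 * 212.5690 / (17569.0140e6 * 0.01351) * 1000
Stretch = 28.96 mm


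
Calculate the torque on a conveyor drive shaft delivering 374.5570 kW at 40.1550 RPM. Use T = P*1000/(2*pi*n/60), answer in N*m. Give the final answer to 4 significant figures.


omega = 2*pi*40.1550/60 = 4.20502 rad/s
T = 374.5570*1000 / 4.20502
T = 89070 N*m


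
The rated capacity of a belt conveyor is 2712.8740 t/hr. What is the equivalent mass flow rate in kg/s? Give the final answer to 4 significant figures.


m_dot = 2712.8740 * 1000 / 3600
m_dot = 753.6 kg/s


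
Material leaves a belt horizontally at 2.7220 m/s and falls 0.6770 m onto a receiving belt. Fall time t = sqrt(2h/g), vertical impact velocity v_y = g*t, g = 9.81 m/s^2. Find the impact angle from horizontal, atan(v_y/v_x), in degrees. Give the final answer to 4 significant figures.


t = sqrt(2*0.6770/9.81) = 0.371514 s
v_y = 9.81 * 0.371514 = 3.64455 m/s
angle = atan(3.64455 / 2.7220) = 53.25 deg


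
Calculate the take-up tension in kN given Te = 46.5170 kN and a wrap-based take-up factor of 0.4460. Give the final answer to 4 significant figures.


T_tu = 46.5170 * 0.4460
T_tu = 20.75 kN


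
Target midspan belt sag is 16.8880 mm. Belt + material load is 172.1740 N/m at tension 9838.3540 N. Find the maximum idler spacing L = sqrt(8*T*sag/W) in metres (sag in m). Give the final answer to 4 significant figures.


sag = 16.8880/1000 = 0.016888 m
L = sqrt(8 * 9838.3540 * 0.016888 / 172.1740)
L = 2.779 m


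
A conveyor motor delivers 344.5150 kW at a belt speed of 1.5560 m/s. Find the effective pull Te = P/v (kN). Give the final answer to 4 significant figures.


Te = P / v = 344.5150 / 1.5560
Te = 221.4 kN


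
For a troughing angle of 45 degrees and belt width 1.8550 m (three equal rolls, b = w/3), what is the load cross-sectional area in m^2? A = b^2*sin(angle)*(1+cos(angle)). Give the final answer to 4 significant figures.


b = 1.8550/3 = 0.618333 m
A = 0.618333^2 * sin(45 deg) * (1 + cos(45 deg))
A = 0.4615 m^2


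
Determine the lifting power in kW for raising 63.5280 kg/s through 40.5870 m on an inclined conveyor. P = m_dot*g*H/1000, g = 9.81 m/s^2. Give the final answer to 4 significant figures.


P = 63.5280 * 9.81 * 40.5870 / 1000
P = 25.29 kW


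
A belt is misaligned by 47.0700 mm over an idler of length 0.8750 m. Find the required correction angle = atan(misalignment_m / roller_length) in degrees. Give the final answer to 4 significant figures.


misalign_m = 47.0700 / 1000 = 0.047070 m
angle = atan(0.047070 / 0.8750)
angle = 3.079 deg


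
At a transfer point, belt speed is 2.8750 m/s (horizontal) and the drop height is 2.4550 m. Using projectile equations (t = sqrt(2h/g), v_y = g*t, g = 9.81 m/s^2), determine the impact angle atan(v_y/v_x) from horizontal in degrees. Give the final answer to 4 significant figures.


t = sqrt(2*2.4550/9.81) = 0.707467 s
v_y = 9.81 * 0.707467 = 6.94025 m/s
angle = atan(6.94025 / 2.8750) = 67.50 deg


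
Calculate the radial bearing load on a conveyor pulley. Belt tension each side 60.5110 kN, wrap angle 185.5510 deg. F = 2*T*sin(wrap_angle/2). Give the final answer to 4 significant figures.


F = 2 * 60.5110 * sin(185.5510/2 deg)
F = 120.9 kN


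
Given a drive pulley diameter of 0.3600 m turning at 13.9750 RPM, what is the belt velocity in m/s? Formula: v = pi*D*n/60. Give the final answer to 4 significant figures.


v = pi * 0.3600 * 13.9750 / 60
v = 0.2634 m/s


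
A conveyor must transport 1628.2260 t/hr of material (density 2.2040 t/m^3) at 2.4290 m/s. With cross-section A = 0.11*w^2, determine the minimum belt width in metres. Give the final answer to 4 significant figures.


A_req = 1628.2260 / (2.4290 * 2.2040 * 3600) = 0.0844837 m^2
w = sqrt(0.0844837 / 0.11)
w = 0.8764 m


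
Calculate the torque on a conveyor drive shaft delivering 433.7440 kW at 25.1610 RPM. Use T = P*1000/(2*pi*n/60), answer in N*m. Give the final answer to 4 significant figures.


omega = 2*pi*25.1610/60 = 2.63485 rad/s
T = 433.7440*1000 / 2.63485
T = 164600 N*m


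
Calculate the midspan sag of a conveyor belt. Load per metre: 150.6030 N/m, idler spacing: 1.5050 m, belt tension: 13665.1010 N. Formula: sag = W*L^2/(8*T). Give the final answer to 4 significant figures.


sag = 150.6030 * 1.5050^2 / (8 * 13665.1010)
sag = 0.003120 m


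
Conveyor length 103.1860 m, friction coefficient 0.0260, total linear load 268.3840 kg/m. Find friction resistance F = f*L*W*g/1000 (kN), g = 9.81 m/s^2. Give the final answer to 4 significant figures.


F = 0.0260 * 103.1860 * 268.3840 * 9.81 / 1000
F = 7.063 kN


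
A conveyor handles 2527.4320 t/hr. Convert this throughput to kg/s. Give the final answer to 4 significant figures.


m_dot = 2527.4320 * 1000 / 3600
m_dot = 702.1 kg/s


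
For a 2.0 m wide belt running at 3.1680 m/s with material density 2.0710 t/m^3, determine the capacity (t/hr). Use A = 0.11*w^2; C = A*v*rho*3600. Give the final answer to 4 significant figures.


A = 0.11 * 2.0^2 = 0.44 m^2
C = 0.44 * 3.1680 * 2.0710 * 3600
C = 10390 t/hr


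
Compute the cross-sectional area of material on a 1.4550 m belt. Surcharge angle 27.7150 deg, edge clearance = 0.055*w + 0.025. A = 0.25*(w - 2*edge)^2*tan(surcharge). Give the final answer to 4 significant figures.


edge = 0.055*1.4550 + 0.025 = 0.105025 m
ew = 1.4550 - 2*0.105025 = 1.24495 m
A = 0.25 * 1.24495^2 * tan(27.7150 deg)
A = 0.2036 m^2


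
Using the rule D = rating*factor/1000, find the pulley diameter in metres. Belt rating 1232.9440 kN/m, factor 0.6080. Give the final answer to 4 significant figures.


D = 1232.9440 * 0.6080 / 1000
D = 0.7496 m


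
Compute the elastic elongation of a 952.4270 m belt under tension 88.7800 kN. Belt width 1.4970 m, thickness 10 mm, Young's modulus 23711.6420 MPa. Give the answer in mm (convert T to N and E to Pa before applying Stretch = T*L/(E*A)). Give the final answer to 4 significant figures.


A = 1.4970 * 0.01 = 0.01497 m^2
Stretch = 88.7800*1000 * 952.4270 / (23711.6420e6 * 0.01497) * 1000
Stretch = 238.2 mm


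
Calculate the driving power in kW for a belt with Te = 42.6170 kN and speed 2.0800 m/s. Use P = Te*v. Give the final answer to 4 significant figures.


P = Te * v = 42.6170 * 2.0800
P = 88.64 kW


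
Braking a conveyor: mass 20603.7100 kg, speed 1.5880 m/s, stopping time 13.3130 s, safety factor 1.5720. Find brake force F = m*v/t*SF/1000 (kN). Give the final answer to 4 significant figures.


F = 20603.7100 * 1.5880 / 13.3130 * 1.5720 / 1000
F = 3.863 kN


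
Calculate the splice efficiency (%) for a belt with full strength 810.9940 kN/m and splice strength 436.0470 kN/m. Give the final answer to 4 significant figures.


Eff = 436.0470 / 810.9940 * 100
Eff = 53.77 %


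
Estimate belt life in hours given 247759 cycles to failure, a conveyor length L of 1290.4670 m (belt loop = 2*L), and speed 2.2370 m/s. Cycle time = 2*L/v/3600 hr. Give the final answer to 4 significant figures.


cycle_time = 2 * 1290.4670 / 2.2370 / 3600 = 0.320486 hr
life = 247759 * 0.320486 = 79400 hours


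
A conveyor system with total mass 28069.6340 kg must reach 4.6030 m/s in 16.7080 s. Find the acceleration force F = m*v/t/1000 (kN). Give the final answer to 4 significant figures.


F = 28069.6340 * 4.6030 / 16.7080 / 1000
F = 7.733 kN


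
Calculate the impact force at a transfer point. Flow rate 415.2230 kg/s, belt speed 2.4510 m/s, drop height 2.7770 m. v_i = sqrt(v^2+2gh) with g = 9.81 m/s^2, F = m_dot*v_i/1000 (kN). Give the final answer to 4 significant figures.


v_i = sqrt(2.4510^2 + 2*9.81*2.7770) = 7.77767 m/s
F = 415.2230 * 7.77767 / 1000
F = 3.229 kN


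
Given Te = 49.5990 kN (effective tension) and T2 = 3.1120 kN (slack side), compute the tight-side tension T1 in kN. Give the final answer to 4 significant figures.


T1 = Te + T2 = 49.5990 + 3.1120
T1 = 52.71 kN


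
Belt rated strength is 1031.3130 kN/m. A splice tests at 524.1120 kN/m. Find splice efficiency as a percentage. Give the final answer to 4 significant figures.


Eff = 524.1120 / 1031.3130 * 100
Eff = 50.82 %


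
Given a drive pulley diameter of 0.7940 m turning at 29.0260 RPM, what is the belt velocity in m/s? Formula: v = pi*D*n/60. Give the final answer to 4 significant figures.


v = pi * 0.7940 * 29.0260 / 60
v = 1.207 m/s


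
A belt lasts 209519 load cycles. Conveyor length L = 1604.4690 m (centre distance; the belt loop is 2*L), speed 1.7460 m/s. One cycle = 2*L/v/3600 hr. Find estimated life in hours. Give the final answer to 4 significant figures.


cycle_time = 2 * 1604.4690 / 1.7460 / 3600 = 0.510522 hr
life = 209519 * 0.510522 = 107000 hours


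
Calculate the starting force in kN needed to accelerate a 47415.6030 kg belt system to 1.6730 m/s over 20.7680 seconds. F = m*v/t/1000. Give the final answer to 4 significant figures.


F = 47415.6030 * 1.6730 / 20.7680 / 1000
F = 3.820 kN


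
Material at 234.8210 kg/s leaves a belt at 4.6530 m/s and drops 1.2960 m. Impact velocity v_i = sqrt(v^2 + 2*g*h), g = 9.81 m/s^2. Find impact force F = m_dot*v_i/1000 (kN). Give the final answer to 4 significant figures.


v_i = sqrt(4.6530^2 + 2*9.81*1.2960) = 6.86134 m/s
F = 234.8210 * 6.86134 / 1000
F = 1.611 kN


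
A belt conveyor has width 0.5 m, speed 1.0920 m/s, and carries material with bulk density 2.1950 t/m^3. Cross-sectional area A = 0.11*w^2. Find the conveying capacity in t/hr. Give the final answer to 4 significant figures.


A = 0.11 * 0.5^2 = 0.0275 m^2
C = 0.0275 * 1.0920 * 2.1950 * 3600
C = 237.3 t/hr


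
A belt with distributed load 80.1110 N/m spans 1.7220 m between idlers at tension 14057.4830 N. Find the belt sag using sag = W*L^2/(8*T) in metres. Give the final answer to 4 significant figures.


sag = 80.1110 * 1.7220^2 / (8 * 14057.4830)
sag = 0.002112 m


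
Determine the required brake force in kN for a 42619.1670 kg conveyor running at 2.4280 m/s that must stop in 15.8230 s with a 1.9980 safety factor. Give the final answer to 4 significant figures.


F = 42619.1670 * 2.4280 / 15.8230 * 1.9980 / 1000
F = 13.07 kN


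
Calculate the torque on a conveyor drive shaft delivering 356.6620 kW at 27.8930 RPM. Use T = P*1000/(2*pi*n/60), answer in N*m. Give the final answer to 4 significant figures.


omega = 2*pi*27.8930/60 = 2.92095 rad/s
T = 356.6620*1000 / 2.92095
T = 122100 N*m


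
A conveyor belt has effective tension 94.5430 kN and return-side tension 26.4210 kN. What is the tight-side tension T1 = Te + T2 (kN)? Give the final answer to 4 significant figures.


T1 = Te + T2 = 94.5430 + 26.4210
T1 = 121.0 kN


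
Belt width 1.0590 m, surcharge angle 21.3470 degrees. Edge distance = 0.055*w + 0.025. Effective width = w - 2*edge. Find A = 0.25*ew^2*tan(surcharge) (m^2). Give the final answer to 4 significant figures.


edge = 0.055*1.0590 + 0.025 = 0.083245 m
ew = 1.0590 - 2*0.083245 = 0.89251 m
A = 0.25 * 0.89251^2 * tan(21.3470 deg)
A = 0.07783 m^2


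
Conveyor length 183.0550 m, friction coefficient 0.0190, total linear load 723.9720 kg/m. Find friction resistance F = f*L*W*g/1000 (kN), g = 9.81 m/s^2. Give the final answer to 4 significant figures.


F = 0.0190 * 183.0550 * 723.9720 * 9.81 / 1000
F = 24.70 kN


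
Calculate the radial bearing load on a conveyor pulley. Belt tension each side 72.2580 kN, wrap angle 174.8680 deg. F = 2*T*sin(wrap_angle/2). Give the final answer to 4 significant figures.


F = 2 * 72.2580 * sin(174.8680/2 deg)
F = 144.4 kN


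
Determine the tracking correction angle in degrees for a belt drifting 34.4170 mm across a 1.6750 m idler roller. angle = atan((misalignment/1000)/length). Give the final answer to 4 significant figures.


misalign_m = 34.4170 / 1000 = 0.034417 m
angle = atan(0.034417 / 1.6750)
angle = 1.177 deg


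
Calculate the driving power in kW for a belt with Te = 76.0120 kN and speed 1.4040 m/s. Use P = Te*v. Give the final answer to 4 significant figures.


P = Te * v = 76.0120 * 1.4040
P = 106.7 kW


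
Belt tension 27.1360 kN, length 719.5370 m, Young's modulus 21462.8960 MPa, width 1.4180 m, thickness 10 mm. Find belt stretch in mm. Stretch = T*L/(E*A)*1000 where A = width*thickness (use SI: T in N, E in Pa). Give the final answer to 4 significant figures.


A = 1.4180 * 0.01 = 0.01418 m^2
Stretch = 27.1360*1000 * 719.5370 / (21462.8960e6 * 0.01418) * 1000
Stretch = 64.16 mm


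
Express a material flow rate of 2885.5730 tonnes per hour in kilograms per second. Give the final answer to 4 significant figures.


m_dot = 2885.5730 * 1000 / 3600
m_dot = 801.5 kg/s


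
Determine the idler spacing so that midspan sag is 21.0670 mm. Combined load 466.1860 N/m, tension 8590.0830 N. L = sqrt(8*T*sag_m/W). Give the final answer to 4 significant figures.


sag = 21.0670/1000 = 0.021067 m
L = sqrt(8 * 8590.0830 * 0.021067 / 466.1860)
L = 1.762 m


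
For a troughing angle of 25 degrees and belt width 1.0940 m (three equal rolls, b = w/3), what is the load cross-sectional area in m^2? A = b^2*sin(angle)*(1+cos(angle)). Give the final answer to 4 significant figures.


b = 1.0940/3 = 0.364667 m
A = 0.364667^2 * sin(25 deg) * (1 + cos(25 deg))
A = 0.1071 m^2


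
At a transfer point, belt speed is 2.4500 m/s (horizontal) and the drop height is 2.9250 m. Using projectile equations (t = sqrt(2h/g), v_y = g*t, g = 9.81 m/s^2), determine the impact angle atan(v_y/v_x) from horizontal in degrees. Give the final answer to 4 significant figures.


t = sqrt(2*2.9250/9.81) = 0.772224 s
v_y = 9.81 * 0.772224 = 7.57552 m/s
angle = atan(7.57552 / 2.4500) = 72.08 deg


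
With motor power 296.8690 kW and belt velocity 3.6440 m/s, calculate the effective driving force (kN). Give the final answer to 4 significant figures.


Te = P / v = 296.8690 / 3.6440
Te = 81.47 kN


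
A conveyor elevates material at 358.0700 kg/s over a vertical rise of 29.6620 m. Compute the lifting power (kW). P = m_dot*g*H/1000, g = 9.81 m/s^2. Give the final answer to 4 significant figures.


P = 358.0700 * 9.81 * 29.6620 / 1000
P = 104.2 kW


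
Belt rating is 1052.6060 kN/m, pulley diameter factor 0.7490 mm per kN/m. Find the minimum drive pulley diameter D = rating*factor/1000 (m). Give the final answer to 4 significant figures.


D = 1052.6060 * 0.7490 / 1000
D = 0.7884 m


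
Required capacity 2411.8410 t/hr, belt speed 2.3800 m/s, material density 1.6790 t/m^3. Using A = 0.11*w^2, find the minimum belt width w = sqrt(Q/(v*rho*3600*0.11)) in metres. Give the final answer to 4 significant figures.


A_req = 2411.8410 / (2.3800 * 1.6790 * 3600) = 0.167656 m^2
w = sqrt(0.167656 / 0.11)
w = 1.235 m


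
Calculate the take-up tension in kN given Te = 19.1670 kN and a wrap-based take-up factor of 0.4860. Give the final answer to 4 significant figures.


T_tu = 19.1670 * 0.4860
T_tu = 9.315 kN


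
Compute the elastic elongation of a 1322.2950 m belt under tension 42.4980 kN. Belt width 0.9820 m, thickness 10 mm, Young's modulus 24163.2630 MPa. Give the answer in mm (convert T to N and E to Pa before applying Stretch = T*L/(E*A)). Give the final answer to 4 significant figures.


A = 0.9820 * 0.01 = 0.00982 m^2
Stretch = 42.4980*1000 * 1322.2950 / (24163.2630e6 * 0.00982) * 1000
Stretch = 236.8 mm


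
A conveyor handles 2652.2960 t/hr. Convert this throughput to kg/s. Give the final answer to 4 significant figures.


m_dot = 2652.2960 * 1000 / 3600
m_dot = 736.7 kg/s


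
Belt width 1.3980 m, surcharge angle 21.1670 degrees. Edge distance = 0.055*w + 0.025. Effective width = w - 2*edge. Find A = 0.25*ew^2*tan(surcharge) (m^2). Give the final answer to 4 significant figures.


edge = 0.055*1.3980 + 0.025 = 0.10189 m
ew = 1.3980 - 2*0.10189 = 1.19422 m
A = 0.25 * 1.19422^2 * tan(21.1670 deg)
A = 0.1381 m^2


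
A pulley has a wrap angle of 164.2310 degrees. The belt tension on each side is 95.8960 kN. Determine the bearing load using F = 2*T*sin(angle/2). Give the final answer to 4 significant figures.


F = 2 * 95.8960 * sin(164.2310/2 deg)
F = 190.0 kN


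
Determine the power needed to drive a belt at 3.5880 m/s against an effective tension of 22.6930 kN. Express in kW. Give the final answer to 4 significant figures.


P = Te * v = 22.6930 * 3.5880
P = 81.42 kW


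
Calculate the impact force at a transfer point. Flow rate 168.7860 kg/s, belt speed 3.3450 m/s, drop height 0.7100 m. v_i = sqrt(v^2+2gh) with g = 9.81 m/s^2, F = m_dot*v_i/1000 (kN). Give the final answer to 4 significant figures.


v_i = sqrt(3.3450^2 + 2*9.81*0.7100) = 5.01191 m/s
F = 168.7860 * 5.01191 / 1000
F = 0.8459 kN


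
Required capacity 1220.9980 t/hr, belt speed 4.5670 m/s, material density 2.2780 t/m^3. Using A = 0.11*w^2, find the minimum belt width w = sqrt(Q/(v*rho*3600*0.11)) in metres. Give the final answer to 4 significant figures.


A_req = 1220.9980 / (4.5670 * 2.2780 * 3600) = 0.0326008 m^2
w = sqrt(0.0326008 / 0.11)
w = 0.5444 m


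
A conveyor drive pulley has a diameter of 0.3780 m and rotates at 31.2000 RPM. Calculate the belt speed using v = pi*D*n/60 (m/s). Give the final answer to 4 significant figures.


v = pi * 0.3780 * 31.2000 / 60
v = 0.6175 m/s


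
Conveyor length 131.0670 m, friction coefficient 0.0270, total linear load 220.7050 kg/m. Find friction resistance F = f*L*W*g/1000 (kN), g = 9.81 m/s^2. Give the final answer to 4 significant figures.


F = 0.0270 * 131.0670 * 220.7050 * 9.81 / 1000
F = 7.662 kN


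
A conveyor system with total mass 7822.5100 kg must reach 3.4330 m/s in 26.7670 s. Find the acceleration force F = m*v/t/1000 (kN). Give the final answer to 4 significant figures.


F = 7822.5100 * 3.4330 / 26.7670 / 1000
F = 1.003 kN


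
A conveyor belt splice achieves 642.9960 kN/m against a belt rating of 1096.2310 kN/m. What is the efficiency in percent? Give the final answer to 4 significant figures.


Eff = 642.9960 / 1096.2310 * 100
Eff = 58.66 %


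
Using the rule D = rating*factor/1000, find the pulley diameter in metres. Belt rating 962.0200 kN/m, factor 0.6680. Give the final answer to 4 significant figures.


D = 962.0200 * 0.6680 / 1000
D = 0.6426 m


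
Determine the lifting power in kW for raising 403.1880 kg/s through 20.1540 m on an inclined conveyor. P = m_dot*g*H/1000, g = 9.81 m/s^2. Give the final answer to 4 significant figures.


P = 403.1880 * 9.81 * 20.1540 / 1000
P = 79.71 kW


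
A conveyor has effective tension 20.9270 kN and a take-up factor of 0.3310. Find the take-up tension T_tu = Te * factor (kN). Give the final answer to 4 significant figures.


T_tu = 20.9270 * 0.3310
T_tu = 6.927 kN


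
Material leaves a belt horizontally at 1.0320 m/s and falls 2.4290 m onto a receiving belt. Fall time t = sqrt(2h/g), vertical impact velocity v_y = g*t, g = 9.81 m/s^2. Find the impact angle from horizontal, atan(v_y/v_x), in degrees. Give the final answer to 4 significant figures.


t = sqrt(2*2.4290/9.81) = 0.703711 s
v_y = 9.81 * 0.703711 = 6.9034 m/s
angle = atan(6.9034 / 1.0320) = 81.50 deg


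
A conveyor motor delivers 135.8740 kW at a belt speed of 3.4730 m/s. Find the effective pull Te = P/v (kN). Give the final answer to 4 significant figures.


Te = P / v = 135.8740 / 3.4730
Te = 39.12 kN


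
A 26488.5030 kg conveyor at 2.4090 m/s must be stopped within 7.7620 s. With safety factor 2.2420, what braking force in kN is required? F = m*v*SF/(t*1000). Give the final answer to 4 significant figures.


F = 26488.5030 * 2.4090 / 7.7620 * 2.2420 / 1000
F = 18.43 kN


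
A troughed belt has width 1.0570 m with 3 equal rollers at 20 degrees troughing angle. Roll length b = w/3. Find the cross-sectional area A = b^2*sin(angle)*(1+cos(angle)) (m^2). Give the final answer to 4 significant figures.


b = 1.0570/3 = 0.352333 m
A = 0.352333^2 * sin(20 deg) * (1 + cos(20 deg))
A = 0.08236 m^2


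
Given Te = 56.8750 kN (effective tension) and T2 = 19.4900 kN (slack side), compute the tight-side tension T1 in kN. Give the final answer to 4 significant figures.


T1 = Te + T2 = 56.8750 + 19.4900
T1 = 76.36 kN


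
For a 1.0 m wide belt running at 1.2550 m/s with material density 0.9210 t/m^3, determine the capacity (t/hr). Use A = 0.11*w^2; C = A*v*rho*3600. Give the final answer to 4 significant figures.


A = 0.11 * 1.0^2 = 0.11 m^2
C = 0.11 * 1.2550 * 0.9210 * 3600
C = 457.7 t/hr


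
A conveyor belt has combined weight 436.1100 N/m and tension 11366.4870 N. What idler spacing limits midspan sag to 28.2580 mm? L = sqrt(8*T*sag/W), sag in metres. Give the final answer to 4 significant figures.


sag = 28.2580/1000 = 0.028258 m
L = sqrt(8 * 11366.4870 * 0.028258 / 436.1100)
L = 2.427 m


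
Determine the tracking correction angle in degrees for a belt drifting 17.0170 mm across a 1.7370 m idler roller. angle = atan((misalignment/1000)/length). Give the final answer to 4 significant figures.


misalign_m = 17.0170 / 1000 = 0.017017 m
angle = atan(0.017017 / 1.7370)
angle = 0.5613 deg


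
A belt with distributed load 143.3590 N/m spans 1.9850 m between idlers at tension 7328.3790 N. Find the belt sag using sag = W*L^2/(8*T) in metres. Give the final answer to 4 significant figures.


sag = 143.3590 * 1.9850^2 / (8 * 7328.3790)
sag = 0.009635 m


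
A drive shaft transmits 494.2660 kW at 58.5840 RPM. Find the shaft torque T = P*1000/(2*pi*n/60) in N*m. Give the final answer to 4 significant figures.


omega = 2*pi*58.5840/60 = 6.1349 rad/s
T = 494.2660*1000 / 6.1349
T = 80570 N*m


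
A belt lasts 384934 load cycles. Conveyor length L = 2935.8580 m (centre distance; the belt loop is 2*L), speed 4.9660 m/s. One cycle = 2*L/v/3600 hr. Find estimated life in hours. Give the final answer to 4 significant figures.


cycle_time = 2 * 2935.8580 / 4.9660 / 3600 = 0.32844 hr
life = 384934 * 0.32844 = 126400 hours


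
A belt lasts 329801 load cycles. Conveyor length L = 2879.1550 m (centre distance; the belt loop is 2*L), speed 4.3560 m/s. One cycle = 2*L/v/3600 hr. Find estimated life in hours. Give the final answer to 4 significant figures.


cycle_time = 2 * 2879.1550 / 4.3560 / 3600 = 0.367202 hr
life = 329801 * 0.367202 = 121100 hours


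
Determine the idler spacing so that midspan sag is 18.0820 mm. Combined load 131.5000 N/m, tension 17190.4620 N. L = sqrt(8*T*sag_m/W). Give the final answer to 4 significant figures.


sag = 18.0820/1000 = 0.018082 m
L = sqrt(8 * 17190.4620 * 0.018082 / 131.5000)
L = 4.349 m


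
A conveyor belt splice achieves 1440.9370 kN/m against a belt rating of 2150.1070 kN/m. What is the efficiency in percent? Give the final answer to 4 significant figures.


Eff = 1440.9370 / 2150.1070 * 100
Eff = 67.02 %


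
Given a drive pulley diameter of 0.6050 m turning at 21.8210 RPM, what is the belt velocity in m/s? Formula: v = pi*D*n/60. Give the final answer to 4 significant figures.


v = pi * 0.6050 * 21.8210 / 60
v = 0.6912 m/s


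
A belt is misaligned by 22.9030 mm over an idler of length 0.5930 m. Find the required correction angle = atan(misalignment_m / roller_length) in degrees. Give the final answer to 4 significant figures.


misalign_m = 22.9030 / 1000 = 0.022903 m
angle = atan(0.022903 / 0.5930)
angle = 2.212 deg


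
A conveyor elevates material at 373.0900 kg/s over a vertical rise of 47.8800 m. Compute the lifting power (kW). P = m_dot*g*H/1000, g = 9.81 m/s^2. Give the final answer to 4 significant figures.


P = 373.0900 * 9.81 * 47.8800 / 1000
P = 175.2 kW


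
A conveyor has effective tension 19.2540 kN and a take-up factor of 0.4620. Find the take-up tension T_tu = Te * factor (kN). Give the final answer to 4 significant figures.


T_tu = 19.2540 * 0.4620
T_tu = 8.895 kN


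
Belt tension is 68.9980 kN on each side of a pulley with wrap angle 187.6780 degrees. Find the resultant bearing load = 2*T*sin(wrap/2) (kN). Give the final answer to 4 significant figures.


F = 2 * 68.9980 * sin(187.6780/2 deg)
F = 137.7 kN


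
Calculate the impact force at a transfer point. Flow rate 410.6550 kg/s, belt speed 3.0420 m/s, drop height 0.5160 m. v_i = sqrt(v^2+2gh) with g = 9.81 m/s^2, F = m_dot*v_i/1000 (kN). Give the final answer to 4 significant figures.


v_i = sqrt(3.0420^2 + 2*9.81*0.5160) = 4.40201 m/s
F = 410.6550 * 4.40201 / 1000
F = 1.808 kN


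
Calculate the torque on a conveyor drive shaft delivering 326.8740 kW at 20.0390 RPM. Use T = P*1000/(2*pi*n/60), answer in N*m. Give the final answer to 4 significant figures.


omega = 2*pi*20.0390/60 = 2.09848 rad/s
T = 326.8740*1000 / 2.09848
T = 155800 N*m


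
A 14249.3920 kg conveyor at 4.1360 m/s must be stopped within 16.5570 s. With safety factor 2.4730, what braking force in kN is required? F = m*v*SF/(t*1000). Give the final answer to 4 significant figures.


F = 14249.3920 * 4.1360 / 16.5570 * 2.4730 / 1000
F = 8.803 kN


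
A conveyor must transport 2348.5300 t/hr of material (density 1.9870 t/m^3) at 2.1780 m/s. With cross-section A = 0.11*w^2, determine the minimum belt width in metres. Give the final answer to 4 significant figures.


A_req = 2348.5300 / (2.1780 * 1.9870 * 3600) = 0.150743 m^2
w = sqrt(0.150743 / 0.11)
w = 1.171 m


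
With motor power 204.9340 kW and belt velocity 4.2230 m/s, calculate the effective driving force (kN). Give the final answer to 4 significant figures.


Te = P / v = 204.9340 / 4.2230
Te = 48.53 kN


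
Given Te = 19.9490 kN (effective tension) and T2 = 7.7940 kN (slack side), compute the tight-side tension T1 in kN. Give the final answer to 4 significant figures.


T1 = Te + T2 = 19.9490 + 7.7940
T1 = 27.74 kN


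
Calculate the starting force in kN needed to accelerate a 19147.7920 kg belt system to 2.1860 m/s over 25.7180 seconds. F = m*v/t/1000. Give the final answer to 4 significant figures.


F = 19147.7920 * 2.1860 / 25.7180 / 1000
F = 1.628 kN


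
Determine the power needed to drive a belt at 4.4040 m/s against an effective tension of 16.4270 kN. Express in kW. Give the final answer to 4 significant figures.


P = Te * v = 16.4270 * 4.4040
P = 72.34 kW


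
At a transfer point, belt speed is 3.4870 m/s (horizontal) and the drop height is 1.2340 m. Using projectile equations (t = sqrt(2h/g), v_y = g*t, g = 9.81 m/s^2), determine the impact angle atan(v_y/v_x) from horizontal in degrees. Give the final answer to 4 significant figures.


t = sqrt(2*1.2340/9.81) = 0.501578 s
v_y = 9.81 * 0.501578 = 4.92048 m/s
angle = atan(4.92048 / 3.4870) = 54.68 deg


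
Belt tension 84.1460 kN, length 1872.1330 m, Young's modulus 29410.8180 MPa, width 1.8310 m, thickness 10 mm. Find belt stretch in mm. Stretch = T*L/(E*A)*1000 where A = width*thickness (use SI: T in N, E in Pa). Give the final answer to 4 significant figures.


A = 1.8310 * 0.01 = 0.01831 m^2
Stretch = 84.1460*1000 * 1872.1330 / (29410.8180e6 * 0.01831) * 1000
Stretch = 292.5 mm


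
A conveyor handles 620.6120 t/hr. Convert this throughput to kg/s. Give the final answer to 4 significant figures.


m_dot = 620.6120 * 1000 / 3600
m_dot = 172.4 kg/s


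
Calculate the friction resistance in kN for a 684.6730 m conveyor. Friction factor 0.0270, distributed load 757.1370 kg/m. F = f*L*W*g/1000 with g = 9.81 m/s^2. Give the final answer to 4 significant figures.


F = 0.0270 * 684.6730 * 757.1370 * 9.81 / 1000
F = 137.3 kN


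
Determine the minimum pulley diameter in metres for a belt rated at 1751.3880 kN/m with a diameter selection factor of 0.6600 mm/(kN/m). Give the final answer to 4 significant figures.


D = 1751.3880 * 0.6600 / 1000
D = 1.156 m


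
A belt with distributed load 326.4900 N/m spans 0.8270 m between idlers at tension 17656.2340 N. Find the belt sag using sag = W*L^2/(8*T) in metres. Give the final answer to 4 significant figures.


sag = 326.4900 * 0.8270^2 / (8 * 17656.2340)
sag = 0.001581 m


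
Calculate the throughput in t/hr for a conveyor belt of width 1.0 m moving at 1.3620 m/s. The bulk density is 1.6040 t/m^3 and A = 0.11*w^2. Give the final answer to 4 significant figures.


A = 0.11 * 1.0^2 = 0.11 m^2
C = 0.11 * 1.3620 * 1.6040 * 3600
C = 865.1 t/hr


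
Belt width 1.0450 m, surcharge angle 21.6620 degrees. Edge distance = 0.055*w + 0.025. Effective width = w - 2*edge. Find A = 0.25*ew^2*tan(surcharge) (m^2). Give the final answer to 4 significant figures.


edge = 0.055*1.0450 + 0.025 = 0.082475 m
ew = 1.0450 - 2*0.082475 = 0.88005 m
A = 0.25 * 0.88005^2 * tan(21.6620 deg)
A = 0.07690 m^2


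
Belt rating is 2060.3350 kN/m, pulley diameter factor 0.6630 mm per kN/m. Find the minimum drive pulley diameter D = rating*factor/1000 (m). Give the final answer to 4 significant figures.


D = 2060.3350 * 0.6630 / 1000
D = 1.366 m


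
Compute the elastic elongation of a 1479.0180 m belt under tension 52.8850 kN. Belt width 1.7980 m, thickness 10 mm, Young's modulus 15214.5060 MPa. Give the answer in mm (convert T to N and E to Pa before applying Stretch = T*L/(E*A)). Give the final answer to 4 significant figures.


A = 1.7980 * 0.01 = 0.01798 m^2
Stretch = 52.8850*1000 * 1479.0180 / (15214.5060e6 * 0.01798) * 1000
Stretch = 285.9 mm


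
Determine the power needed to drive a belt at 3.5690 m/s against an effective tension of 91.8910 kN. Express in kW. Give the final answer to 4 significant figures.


P = Te * v = 91.8910 * 3.5690
P = 328.0 kW


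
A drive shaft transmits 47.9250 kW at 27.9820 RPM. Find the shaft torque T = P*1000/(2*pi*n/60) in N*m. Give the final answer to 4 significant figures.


omega = 2*pi*27.9820/60 = 2.93027 rad/s
T = 47.9250*1000 / 2.93027
T = 16360 N*m


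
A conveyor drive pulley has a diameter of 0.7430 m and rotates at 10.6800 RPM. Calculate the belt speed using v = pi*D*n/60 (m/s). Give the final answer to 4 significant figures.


v = pi * 0.7430 * 10.6800 / 60
v = 0.4155 m/s


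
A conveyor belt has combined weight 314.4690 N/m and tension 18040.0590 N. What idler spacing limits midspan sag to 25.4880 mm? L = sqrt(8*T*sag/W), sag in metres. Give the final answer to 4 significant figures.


sag = 25.4880/1000 = 0.025488 m
L = sqrt(8 * 18040.0590 * 0.025488 / 314.4690)
L = 3.420 m


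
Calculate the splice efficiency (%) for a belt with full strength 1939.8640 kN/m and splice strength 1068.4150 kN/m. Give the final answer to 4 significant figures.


Eff = 1068.4150 / 1939.8640 * 100
Eff = 55.08 %


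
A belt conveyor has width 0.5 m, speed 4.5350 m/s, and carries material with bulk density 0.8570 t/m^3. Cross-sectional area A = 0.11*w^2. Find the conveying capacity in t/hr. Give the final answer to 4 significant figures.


A = 0.11 * 0.5^2 = 0.0275 m^2
C = 0.0275 * 4.5350 * 0.8570 * 3600
C = 384.8 t/hr


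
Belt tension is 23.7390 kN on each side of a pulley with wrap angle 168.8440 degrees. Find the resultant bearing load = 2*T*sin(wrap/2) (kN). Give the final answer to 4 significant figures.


F = 2 * 23.7390 * sin(168.8440/2 deg)
F = 47.25 kN


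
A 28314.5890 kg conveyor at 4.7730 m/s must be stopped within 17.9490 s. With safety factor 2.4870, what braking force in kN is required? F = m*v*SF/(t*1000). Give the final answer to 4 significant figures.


F = 28314.5890 * 4.7730 / 17.9490 * 2.4870 / 1000
F = 18.73 kN


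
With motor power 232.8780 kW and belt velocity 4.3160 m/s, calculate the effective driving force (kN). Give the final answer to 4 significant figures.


Te = P / v = 232.8780 / 4.3160
Te = 53.96 kN


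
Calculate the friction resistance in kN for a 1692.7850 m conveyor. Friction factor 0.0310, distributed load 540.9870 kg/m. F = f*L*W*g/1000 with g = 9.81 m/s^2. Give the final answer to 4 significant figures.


F = 0.0310 * 1692.7850 * 540.9870 * 9.81 / 1000
F = 278.5 kN


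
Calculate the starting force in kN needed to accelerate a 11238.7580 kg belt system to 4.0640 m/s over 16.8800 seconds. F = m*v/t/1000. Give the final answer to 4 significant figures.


F = 11238.7580 * 4.0640 / 16.8800 / 1000
F = 2.706 kN


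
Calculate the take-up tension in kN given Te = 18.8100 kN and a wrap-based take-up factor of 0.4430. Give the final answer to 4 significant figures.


T_tu = 18.8100 * 0.4430
T_tu = 8.333 kN


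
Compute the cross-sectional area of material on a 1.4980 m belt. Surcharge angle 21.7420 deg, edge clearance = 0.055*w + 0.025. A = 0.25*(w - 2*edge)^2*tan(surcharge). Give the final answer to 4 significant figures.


edge = 0.055*1.4980 + 0.025 = 0.10739 m
ew = 1.4980 - 2*0.10739 = 1.28322 m
A = 0.25 * 1.28322^2 * tan(21.7420 deg)
A = 0.1642 m^2


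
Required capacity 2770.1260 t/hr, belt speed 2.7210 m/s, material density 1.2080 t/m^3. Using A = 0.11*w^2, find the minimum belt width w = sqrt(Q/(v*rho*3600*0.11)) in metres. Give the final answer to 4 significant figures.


A_req = 2770.1260 / (2.7210 * 1.2080 * 3600) = 0.2341 m^2
w = sqrt(0.2341 / 0.11)
w = 1.459 m


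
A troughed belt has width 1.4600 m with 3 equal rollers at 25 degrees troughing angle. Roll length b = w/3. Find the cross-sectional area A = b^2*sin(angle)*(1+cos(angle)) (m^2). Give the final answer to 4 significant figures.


b = 1.4600/3 = 0.486667 m
A = 0.486667^2 * sin(25 deg) * (1 + cos(25 deg))
A = 0.1908 m^2


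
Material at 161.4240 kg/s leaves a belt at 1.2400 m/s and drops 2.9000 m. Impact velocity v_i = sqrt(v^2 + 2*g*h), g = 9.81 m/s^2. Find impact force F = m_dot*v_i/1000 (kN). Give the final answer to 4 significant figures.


v_i = sqrt(1.2400^2 + 2*9.81*2.9000) = 7.64432 m/s
F = 161.4240 * 7.64432 / 1000
F = 1.234 kN


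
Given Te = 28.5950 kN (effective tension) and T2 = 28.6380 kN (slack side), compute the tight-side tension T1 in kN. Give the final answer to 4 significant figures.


T1 = Te + T2 = 28.5950 + 28.6380
T1 = 57.23 kN


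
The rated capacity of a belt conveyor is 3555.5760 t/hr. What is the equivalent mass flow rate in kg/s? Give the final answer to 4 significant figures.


m_dot = 3555.5760 * 1000 / 3600
m_dot = 987.7 kg/s


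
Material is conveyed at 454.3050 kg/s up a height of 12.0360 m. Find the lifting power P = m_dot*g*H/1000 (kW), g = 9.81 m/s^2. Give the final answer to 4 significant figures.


P = 454.3050 * 9.81 * 12.0360 / 1000
P = 53.64 kW


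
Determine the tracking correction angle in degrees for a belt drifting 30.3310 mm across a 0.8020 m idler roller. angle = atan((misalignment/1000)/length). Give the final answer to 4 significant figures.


misalign_m = 30.3310 / 1000 = 0.030331 m
angle = atan(0.030331 / 0.8020)
angle = 2.166 deg


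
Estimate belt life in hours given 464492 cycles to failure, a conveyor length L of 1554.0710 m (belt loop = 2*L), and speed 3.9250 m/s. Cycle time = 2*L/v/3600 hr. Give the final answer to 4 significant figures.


cycle_time = 2 * 1554.0710 / 3.9250 / 3600 = 0.219968 hr
life = 464492 * 0.219968 = 102200 hours


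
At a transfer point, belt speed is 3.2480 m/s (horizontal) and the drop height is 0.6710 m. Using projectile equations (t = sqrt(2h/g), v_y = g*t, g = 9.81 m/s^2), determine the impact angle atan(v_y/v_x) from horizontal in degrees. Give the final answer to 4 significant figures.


t = sqrt(2*0.6710/9.81) = 0.369864 s
v_y = 9.81 * 0.369864 = 3.62837 m/s
angle = atan(3.62837 / 3.2480) = 48.17 deg


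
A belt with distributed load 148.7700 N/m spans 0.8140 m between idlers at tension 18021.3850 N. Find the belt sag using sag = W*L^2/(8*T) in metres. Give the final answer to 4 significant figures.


sag = 148.7700 * 0.8140^2 / (8 * 18021.3850)
sag = 0.0006837 m


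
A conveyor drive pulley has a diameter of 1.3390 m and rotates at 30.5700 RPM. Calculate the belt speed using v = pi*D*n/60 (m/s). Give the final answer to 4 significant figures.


v = pi * 1.3390 * 30.5700 / 60
v = 2.143 m/s


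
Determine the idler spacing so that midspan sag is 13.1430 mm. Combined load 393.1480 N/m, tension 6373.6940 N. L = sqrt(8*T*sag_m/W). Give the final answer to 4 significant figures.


sag = 13.1430/1000 = 0.013143 m
L = sqrt(8 * 6373.6940 * 0.013143 / 393.1480)
L = 1.306 m


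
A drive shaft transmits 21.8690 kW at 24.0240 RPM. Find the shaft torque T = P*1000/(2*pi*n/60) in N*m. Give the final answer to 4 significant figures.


omega = 2*pi*24.0240/60 = 2.51579 rad/s
T = 21.8690*1000 / 2.51579
T = 8693 N*m


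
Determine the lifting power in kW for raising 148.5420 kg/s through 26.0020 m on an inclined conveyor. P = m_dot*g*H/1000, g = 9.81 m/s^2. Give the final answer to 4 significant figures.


P = 148.5420 * 9.81 * 26.0020 / 1000
P = 37.89 kW
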